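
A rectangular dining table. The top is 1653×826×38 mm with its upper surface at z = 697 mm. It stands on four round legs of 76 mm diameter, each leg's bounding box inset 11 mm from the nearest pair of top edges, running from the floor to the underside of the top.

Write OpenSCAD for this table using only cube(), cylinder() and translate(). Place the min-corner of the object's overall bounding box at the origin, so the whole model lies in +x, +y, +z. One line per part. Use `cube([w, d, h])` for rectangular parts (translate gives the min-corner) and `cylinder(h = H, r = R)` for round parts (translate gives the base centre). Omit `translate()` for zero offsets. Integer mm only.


// leg_h = 697 - 38 = 659
translate([0, 0, 659]) cube([1653, 826, 38]);
translate([49, 49, 0]) cylinder(h = 659, r = 38);
translate([1604, 49, 0]) cylinder(h = 659, r = 38);
translate([49, 777, 0]) cylinder(h = 659, r = 38);
translate([1604, 777, 0]) cylinder(h = 659, r = 38);


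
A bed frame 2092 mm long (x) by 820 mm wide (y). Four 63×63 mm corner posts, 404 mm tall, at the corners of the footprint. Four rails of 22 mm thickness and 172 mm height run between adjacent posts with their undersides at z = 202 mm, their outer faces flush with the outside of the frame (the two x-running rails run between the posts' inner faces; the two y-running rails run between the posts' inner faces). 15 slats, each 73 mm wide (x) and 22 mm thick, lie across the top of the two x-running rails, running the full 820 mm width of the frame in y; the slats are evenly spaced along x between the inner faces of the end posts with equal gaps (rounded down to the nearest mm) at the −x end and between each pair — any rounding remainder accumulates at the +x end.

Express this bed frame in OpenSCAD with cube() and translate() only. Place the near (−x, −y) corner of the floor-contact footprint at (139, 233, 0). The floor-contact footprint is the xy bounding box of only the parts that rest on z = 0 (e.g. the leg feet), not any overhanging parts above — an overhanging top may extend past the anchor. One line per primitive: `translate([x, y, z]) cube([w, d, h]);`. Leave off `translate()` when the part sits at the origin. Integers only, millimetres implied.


translate([139, 233, 0]) cube([63, 63, 404]);
translate([139, 990, 0]) cube([63, 63, 404]);
translate([2168, 233, 0]) cube([63, 63, 404]);
translate([2168, 990, 0]) cube([63, 63, 404]);
translate([202, 233, 202]) cube([1966, 22, 172]);
translate([202, 1031, 202]) cube([1966, 22, 172]);
translate([139, 296, 202]) cube([22, 694, 172]);
translate([2209, 296, 202]) cube([22, 694, 172]);
translate([256, 233, 374]) cube([73, 820, 22]);
translate([383, 233, 374]) cube([73, 820, 22]);
translate([510, 233, 374]) cube([73, 820, 22]);
translate([637, 233, 374]) cube([73, 820, 22]);
translate([764, 233, 374]) cube([73, 820, 22]);
translate([891, 233, 374]) cube([73, 820, 22]);
translate([1018, 233, 374]) cube([73, 820, 22]);
translate([1145, 233, 374]) cube([73, 820, 22]);
translate([1272, 233, 374]) cube([73, 820, 22]);
translate([1399, 233, 374]) cube([73, 820, 22]);
translate([1526, 233, 374]) cube([73, 820, 22]);
translate([1653, 233, 374]) cube([73, 820, 22]);
translate([1780, 233, 374]) cube([73, 820, 22]);
translate([1907, 233, 374]) cube([73, 820, 22]);
translate([2034, 233, 374]) cube([73, 820, 22]);


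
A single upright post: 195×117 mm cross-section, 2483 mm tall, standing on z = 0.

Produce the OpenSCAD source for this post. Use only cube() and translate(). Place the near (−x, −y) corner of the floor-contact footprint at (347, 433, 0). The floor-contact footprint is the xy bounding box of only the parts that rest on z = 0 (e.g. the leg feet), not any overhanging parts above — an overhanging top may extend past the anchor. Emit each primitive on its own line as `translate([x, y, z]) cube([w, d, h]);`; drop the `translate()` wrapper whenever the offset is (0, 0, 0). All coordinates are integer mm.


translate([347, 433, 0]) cube([195, 117, 2483]);


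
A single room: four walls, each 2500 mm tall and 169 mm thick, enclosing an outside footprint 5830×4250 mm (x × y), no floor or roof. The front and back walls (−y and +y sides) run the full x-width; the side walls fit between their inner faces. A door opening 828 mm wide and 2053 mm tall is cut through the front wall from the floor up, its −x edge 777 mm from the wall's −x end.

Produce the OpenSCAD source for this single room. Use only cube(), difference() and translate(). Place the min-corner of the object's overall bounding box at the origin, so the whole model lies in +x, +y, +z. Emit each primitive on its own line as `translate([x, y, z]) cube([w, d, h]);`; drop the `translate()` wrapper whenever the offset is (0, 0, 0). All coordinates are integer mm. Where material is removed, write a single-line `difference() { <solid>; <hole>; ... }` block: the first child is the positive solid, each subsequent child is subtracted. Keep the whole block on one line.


difference() { cube([5830, 169, 2500]); translate([777, 0, 0]) cube([828, 169, 2053]); }
translate([0, 4081, 0]) cube([5830, 169, 2500]);
translate([0, 169, 0]) cube([169, 3912, 2500]);
translate([5661, 169, 0]) cube([169, 3912, 2500]);


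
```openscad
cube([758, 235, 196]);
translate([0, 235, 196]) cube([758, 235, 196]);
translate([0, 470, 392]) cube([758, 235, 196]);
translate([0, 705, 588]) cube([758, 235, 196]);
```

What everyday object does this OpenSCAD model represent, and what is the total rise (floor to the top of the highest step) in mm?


A staircase. The total rise is 784 mm.

4 identical blocks, each offset up and back from the previous — a staircase. Each step is 196 mm tall and there are 4 of them, so the total rise is 4 × 196 = 784 mm.


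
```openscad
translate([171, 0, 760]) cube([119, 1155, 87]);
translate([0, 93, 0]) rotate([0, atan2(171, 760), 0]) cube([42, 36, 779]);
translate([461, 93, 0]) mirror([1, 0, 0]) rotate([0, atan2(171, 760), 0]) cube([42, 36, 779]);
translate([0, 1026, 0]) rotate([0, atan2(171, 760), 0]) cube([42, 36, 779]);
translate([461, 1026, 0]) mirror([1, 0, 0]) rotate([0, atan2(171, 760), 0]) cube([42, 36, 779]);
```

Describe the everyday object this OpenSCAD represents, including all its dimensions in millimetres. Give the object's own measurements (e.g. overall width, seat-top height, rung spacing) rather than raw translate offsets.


A sawhorse. A 119×1155×87 mm beam (x, y, z) sits on two A-frame leg pairs. Each pair is two raked legs of 42×36 mm section (36 mm along y) splaying symmetrically in x. Each leg rises 760 mm vertically over 171 mm of horizontal reach and is 779 mm long along its own axis. Every leg's outer bottom edge rests on the floor and its outer top edge meets a bottom edge of the beam — the left legs (tilting toward +x) meet the beam's −x bottom edge, the right legs (their mirror images, tilting toward −x) meet its +x bottom edge — so the leg tops tuck under the beam, the beam's underside is 760 mm above the floor, and the feet are 461 mm apart outside-to-outside with the beam centred between them. The two leg pairs are set in 93 mm from either end of the beam.


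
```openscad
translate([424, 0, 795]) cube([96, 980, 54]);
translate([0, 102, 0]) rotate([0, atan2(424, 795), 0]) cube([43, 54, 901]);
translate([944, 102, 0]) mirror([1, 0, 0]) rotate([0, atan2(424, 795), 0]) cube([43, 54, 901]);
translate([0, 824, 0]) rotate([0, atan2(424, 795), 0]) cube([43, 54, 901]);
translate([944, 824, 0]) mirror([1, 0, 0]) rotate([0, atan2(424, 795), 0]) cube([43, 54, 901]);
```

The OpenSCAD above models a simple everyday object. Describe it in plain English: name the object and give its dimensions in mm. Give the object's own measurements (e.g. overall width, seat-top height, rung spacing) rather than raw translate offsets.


A sawhorse. A 96×980×54 mm beam (x, y, z) sits on two A-frame leg pairs. Each pair is two raked legs of 43×54 mm section (54 mm along y) splaying symmetrically in x. Each leg rises 795 mm vertically over 424 mm of horizontal reach and is 901 mm long along its own axis. Every leg's outer bottom edge rests on the floor and its outer top edge meets a bottom edge of the beam — the left legs (tilting toward +x) meet the beam's −x bottom edge, the right legs (their mirror images, tilting toward −x) meet its +x bottom edge — so the leg tops tuck under the beam, the beam's underside is 795 mm above the floor, and the feet are 944 mm apart outside-to-outside with the beam centred between them. The two leg pairs are set in 102 mm from either end of the beam.


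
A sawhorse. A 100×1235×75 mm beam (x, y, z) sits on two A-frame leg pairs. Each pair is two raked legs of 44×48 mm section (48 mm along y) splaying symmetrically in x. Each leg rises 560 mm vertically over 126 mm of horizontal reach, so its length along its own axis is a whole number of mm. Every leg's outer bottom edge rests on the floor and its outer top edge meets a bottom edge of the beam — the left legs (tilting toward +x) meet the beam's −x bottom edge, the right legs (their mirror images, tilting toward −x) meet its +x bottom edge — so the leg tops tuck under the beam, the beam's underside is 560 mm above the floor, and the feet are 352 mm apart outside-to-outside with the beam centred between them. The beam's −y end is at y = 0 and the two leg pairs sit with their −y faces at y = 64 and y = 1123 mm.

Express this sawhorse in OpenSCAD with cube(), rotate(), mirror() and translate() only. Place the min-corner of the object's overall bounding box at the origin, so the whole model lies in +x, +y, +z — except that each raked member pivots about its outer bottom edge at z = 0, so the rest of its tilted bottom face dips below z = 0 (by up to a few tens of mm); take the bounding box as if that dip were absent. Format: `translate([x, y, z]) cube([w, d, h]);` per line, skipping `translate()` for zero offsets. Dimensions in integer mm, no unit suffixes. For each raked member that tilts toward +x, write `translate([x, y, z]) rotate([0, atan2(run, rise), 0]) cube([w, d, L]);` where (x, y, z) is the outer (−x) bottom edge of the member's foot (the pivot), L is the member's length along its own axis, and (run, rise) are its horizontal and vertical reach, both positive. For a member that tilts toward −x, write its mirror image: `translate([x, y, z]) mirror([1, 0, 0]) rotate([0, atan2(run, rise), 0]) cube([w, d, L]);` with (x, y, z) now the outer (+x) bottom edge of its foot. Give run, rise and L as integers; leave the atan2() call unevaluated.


translate([126, 0, 560]) cube([100, 1235, 75]);
translate([0, 64, 0]) rotate([0, atan2(126, 560), 0]) cube([44, 48, 574]);
translate([352, 64, 0]) mirror([1, 0, 0]) rotate([0, atan2(126, 560), 0]) cube([44, 48, 574]);
translate([0, 1123, 0]) rotate([0, atan2(126, 560), 0]) cube([44, 48, 574]);
translate([352, 1123, 0]) mirror([1, 0, 0]) rotate([0, atan2(126, 560), 0]) cube([44, 48, 574]);


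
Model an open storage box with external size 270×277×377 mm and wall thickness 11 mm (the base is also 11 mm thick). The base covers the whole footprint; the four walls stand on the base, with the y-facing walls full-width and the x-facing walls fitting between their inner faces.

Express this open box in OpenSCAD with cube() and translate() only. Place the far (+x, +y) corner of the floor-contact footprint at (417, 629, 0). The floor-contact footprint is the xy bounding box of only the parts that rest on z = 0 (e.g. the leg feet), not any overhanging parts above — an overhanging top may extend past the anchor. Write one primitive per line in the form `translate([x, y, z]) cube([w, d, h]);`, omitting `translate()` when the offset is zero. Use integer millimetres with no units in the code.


translate([147, 352, 0]) cube([270, 277, 11]);
translate([147, 352, 11]) cube([270, 11, 366]);
translate([147, 618, 11]) cube([270, 11, 366]);
translate([147, 363, 11]) cube([11, 255, 366]);
translate([406, 363, 11]) cube([11, 255, 366]);


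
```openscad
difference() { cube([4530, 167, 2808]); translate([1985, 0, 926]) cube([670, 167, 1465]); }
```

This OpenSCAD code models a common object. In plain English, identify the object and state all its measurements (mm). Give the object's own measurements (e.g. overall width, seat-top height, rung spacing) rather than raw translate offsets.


A wall 4530 mm long (x), 167 mm thick (y), 2808 mm tall, with a rectangular window opening cut through it. The opening is 670 mm wide and 1465 mm tall; its sill is at z = 926 mm and its near (−x) edge is 1985 mm from the wall's −x end. The opening passes through the full wall thickness.


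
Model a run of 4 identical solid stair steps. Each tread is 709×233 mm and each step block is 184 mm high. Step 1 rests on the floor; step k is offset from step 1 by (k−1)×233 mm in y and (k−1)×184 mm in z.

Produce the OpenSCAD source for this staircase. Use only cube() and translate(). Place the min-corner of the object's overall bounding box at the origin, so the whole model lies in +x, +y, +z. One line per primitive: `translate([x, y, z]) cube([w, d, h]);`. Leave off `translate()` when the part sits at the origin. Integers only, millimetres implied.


cube([709, 233, 184]);
translate([0, 233, 184]) cube([709, 233, 184]);
translate([0, 466, 368]) cube([709, 233, 184]);
translate([0, 699, 552]) cube([709, 233, 184]);


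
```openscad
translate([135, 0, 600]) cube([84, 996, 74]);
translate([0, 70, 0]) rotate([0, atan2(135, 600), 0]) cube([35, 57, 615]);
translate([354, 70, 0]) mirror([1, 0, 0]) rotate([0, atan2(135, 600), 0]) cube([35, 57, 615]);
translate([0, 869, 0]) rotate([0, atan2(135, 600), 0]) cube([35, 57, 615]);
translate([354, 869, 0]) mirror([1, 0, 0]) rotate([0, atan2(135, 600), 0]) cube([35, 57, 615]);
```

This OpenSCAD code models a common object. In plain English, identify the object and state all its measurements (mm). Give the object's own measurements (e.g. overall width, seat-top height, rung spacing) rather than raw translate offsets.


A sawhorse. A 84×996×74 mm beam (x, y, z) sits on two A-frame leg pairs. Each pair is two raked legs of 35×57 mm section (57 mm along y) splaying symmetrically in x. Each leg rises 600 mm vertically over 135 mm of horizontal reach and is 615 mm long along its own axis. Every leg's outer bottom edge rests on the floor and its outer top edge meets a bottom edge of the beam — the left legs (tilting toward +x) meet the beam's −x bottom edge, the right legs (their mirror images, tilting toward −x) meet its +x bottom edge — so the leg tops tuck under the beam, the beam's underside is 600 mm above the floor, and the feet are 354 mm apart outside-to-outside with the beam centred between them. The two leg pairs are set in 70 mm from either end of the beam.


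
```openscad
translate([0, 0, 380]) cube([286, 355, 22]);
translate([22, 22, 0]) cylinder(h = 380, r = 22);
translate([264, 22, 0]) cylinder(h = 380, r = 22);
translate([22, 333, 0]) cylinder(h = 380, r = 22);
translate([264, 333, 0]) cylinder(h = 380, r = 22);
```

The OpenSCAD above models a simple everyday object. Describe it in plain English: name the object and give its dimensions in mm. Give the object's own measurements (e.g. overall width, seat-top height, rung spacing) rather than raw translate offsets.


A four-legged stool. The seat is a 286×355×22 mm slab whose top surface is at z = 402 mm; four round legs, each 44 mm in diameter, run from the floor (z = 0) to the underside of the seat, each leg's axis is inset half a diameter from the nearest pair of seat edges (so the leg's bounding box is flush with the corner).


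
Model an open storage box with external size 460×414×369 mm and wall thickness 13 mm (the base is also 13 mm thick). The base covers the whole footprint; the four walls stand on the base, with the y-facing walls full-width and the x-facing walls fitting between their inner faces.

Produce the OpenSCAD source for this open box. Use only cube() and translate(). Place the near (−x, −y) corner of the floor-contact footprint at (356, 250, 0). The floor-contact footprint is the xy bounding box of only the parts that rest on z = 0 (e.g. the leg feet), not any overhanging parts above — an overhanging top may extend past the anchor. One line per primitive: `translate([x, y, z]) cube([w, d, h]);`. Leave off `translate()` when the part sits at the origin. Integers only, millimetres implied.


translate([356, 250, 0]) cube([460, 414, 13]);
translate([356, 250, 13]) cube([460, 13, 356]);
translate([356, 651, 13]) cube([460, 13, 356]);
translate([356, 263, 13]) cube([13, 388, 356]);
translate([803, 263, 13]) cube([13, 388, 356]);


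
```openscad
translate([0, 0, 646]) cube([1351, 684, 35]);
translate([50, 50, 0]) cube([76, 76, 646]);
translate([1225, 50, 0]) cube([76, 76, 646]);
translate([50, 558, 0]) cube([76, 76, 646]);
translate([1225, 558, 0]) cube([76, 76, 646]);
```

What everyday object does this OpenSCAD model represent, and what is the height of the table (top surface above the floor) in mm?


A table. The table height is 681 mm.

A 1351×684×35 slab sits at z = 646 on four 76 mm square posts — a table. The top surface is at 646 + 35 = 681 mm.


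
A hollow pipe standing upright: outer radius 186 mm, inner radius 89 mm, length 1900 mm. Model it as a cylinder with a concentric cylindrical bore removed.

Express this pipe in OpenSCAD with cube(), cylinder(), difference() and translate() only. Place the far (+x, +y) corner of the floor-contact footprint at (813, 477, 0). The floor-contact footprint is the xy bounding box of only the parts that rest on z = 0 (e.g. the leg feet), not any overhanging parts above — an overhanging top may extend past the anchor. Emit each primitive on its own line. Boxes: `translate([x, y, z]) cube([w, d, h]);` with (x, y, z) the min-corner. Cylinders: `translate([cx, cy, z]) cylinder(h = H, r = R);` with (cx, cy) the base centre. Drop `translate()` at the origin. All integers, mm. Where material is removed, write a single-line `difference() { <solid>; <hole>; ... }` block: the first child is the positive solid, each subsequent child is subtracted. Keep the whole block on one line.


difference() { translate([627, 291, 0]) cylinder(h = 1900, r = 186); translate([627, 291, 0]) cylinder(h = 1900, r = 89); }


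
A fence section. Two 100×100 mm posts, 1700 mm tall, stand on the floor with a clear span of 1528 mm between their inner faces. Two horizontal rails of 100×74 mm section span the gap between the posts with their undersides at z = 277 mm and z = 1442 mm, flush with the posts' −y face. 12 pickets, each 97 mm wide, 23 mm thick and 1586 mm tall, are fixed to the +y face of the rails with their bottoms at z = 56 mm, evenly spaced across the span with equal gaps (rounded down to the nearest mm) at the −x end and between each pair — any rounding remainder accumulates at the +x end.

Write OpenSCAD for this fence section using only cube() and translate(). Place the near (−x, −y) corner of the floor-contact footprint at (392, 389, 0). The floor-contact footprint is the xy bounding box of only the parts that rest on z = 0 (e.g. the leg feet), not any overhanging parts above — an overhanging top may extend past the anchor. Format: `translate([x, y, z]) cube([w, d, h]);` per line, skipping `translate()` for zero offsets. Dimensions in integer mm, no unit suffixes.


translate([392, 389, 0]) cube([100, 100, 1700]);
translate([2020, 389, 0]) cube([100, 100, 1700]);
translate([492, 389, 277]) cube([1528, 100, 74]);
translate([492, 389, 1442]) cube([1528, 100, 74]);
translate([520, 489, 56]) cube([97, 23, 1586]);
translate([645, 489, 56]) cube([97, 23, 1586]);
translate([770, 489, 56]) cube([97, 23, 1586]);
translate([895, 489, 56]) cube([97, 23, 1586]);
translate([1020, 489, 56]) cube([97, 23, 1586]);
translate([1145, 489, 56]) cube([97, 23, 1586]);
translate([1270, 489, 56]) cube([97, 23, 1586]);
translate([1395, 489, 56]) cube([97, 23, 1586]);
translate([1520, 489, 56]) cube([97, 23, 1586]);
translate([1645, 489, 56]) cube([97, 23, 1586]);
translate([1770, 489, 56]) cube([97, 23, 1586]);
translate([1895, 489, 56]) cube([97, 23, 1586]);


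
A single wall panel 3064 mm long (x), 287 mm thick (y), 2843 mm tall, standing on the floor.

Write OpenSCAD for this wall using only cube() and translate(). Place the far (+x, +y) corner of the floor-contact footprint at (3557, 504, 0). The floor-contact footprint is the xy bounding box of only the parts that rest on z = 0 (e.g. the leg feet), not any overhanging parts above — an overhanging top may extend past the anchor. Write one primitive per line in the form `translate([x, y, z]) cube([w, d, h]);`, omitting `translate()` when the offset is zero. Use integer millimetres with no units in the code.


translate([493, 217, 0]) cube([3064, 287, 2843]);


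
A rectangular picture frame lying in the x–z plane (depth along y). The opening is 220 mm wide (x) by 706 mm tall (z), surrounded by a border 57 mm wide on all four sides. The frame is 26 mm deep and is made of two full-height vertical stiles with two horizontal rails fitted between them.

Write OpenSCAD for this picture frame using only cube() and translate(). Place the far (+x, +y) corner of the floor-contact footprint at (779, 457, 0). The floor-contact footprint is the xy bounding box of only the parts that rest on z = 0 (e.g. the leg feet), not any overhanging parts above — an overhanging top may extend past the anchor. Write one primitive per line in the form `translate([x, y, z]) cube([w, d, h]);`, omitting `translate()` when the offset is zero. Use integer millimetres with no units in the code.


translate([445, 431, 0]) cube([57, 26, 820]);
translate([722, 431, 0]) cube([57, 26, 820]);
translate([502, 431, 0]) cube([220, 26, 57]);
translate([502, 431, 763]) cube([220, 26, 57]);


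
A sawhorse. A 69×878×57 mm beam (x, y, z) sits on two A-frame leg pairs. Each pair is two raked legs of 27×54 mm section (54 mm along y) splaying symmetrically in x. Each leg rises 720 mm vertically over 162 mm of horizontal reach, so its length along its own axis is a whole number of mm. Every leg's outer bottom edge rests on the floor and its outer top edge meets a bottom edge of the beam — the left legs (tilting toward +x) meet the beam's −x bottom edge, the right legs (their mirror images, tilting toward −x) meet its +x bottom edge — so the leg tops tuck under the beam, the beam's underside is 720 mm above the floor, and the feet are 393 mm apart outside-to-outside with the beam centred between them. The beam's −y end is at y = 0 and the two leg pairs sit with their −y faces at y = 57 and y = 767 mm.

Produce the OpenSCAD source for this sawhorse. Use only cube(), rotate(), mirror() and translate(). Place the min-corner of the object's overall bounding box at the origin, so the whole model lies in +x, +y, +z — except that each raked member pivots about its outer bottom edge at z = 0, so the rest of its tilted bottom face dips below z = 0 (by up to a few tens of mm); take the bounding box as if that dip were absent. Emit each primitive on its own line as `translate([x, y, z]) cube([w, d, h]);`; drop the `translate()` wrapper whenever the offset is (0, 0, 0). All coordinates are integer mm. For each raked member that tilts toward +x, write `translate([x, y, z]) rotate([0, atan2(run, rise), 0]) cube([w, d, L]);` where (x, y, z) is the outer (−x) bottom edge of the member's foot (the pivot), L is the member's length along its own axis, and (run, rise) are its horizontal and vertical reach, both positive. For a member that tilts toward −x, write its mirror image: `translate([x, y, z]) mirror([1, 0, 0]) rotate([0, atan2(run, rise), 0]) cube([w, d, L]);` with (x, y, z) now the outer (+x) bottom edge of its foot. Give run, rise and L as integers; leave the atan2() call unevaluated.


// leg length = √(162² + 720²) = 738
// right-leg outer foot x = 2·162 + 69 = 393
// beam min-corner = (162, 0, 720)
translate([162, 0, 720]) cube([69, 878, 57]);
translate([0, 57, 0]) rotate([0, atan2(162, 720), 0]) cube([27, 54, 738]);
translate([393, 57, 0]) mirror([1, 0, 0]) rotate([0, atan2(162, 720), 0]) cube([27, 54, 738]);
translate([0, 767, 0]) rotate([0, atan2(162, 720), 0]) cube([27, 54, 738]);
translate([393, 767, 0]) mirror([1, 0, 0]) rotate([0, atan2(162, 720), 0]) cube([27, 54, 738]);


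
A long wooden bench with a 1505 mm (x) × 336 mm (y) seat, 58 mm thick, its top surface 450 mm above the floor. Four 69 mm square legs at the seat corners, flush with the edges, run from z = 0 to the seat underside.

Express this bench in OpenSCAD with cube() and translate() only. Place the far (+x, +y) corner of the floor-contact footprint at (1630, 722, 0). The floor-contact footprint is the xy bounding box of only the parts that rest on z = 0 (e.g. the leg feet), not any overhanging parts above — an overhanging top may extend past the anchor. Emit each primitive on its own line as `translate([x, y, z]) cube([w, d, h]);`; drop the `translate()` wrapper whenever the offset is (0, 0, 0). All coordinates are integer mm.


translate([125, 386, 392]) cube([1505, 336, 58]);
translate([125, 386, 0]) cube([69, 69, 392]);
translate([125, 653, 0]) cube([69, 69, 392]);
translate([1561, 386, 0]) cube([69, 69, 392]);
translate([1561, 653, 0]) cube([69, 69, 392]);


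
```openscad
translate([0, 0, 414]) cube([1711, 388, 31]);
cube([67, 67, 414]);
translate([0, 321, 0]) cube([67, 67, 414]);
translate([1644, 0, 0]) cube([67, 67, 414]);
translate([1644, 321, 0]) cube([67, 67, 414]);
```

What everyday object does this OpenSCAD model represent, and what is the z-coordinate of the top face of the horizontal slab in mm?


A bench. The seat-top height is 445 mm.

A long slab on four corner posts — a bench. The slab sits at z = 414 with thickness 31, so the top is 414 + 31 = 445 mm.


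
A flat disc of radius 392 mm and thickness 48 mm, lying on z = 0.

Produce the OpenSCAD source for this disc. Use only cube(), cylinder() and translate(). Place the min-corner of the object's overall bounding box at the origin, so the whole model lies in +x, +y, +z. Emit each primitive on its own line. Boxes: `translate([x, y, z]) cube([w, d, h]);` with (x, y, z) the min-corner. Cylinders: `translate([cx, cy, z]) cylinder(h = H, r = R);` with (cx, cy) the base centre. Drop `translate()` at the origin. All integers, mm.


translate([392, 392, 0]) cylinder(h = 48, r = 392);


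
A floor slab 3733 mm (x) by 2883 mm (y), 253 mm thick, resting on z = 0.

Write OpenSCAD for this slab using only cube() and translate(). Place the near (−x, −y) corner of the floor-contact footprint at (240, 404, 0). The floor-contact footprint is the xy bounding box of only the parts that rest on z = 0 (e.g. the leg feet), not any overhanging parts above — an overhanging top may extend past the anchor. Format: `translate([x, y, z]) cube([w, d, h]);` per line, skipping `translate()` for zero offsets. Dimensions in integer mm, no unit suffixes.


translate([240, 404, 0]) cube([3733, 2883, 253]);


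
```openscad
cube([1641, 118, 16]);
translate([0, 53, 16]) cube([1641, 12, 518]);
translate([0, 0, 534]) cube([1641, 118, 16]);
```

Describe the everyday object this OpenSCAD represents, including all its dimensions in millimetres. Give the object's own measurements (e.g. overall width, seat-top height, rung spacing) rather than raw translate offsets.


An I-beam lying along x, 1641 mm long. Overall section height 550 mm. Two flanges 118 mm wide (y) and 16 mm thick, one on the floor and one at the top; a web 12 mm thick runs between them, centred on the flange width.


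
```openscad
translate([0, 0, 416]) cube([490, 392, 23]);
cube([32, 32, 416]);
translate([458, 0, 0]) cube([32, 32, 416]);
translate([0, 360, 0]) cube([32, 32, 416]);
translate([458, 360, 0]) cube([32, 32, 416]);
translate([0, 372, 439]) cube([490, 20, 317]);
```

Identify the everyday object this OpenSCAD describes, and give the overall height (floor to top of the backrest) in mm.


A chair. The overall height is 756 mm.

A slab on four corner posts with a tall panel at the back — a chair. The seat slab sits at z = 416 with thickness 23, and the 317 mm backrest starts at the seat top, so the overall height is 416 + 23 + 317 = 756 mm.


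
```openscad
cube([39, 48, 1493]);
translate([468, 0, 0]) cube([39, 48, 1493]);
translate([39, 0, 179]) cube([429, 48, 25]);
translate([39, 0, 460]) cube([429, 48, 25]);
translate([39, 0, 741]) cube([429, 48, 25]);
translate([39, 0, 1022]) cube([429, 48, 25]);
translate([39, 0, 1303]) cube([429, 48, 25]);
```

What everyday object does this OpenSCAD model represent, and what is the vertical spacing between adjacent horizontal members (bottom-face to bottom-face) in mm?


A ladder. The rung spacing is 281 mm.

Two tall 39×48 posts with 5 short bars between them — a ladder. Adjacent rungs sit at z = 179 and z = 460, so the spacing is 460 − 179 = 281 mm.


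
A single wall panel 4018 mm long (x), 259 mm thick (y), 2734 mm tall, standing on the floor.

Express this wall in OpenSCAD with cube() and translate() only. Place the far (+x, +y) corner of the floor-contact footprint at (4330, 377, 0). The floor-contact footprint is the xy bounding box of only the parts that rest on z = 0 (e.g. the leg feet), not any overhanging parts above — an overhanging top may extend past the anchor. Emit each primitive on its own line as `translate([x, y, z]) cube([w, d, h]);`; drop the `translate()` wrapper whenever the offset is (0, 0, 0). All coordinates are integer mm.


translate([312, 118, 0]) cube([4018, 259, 2734]);


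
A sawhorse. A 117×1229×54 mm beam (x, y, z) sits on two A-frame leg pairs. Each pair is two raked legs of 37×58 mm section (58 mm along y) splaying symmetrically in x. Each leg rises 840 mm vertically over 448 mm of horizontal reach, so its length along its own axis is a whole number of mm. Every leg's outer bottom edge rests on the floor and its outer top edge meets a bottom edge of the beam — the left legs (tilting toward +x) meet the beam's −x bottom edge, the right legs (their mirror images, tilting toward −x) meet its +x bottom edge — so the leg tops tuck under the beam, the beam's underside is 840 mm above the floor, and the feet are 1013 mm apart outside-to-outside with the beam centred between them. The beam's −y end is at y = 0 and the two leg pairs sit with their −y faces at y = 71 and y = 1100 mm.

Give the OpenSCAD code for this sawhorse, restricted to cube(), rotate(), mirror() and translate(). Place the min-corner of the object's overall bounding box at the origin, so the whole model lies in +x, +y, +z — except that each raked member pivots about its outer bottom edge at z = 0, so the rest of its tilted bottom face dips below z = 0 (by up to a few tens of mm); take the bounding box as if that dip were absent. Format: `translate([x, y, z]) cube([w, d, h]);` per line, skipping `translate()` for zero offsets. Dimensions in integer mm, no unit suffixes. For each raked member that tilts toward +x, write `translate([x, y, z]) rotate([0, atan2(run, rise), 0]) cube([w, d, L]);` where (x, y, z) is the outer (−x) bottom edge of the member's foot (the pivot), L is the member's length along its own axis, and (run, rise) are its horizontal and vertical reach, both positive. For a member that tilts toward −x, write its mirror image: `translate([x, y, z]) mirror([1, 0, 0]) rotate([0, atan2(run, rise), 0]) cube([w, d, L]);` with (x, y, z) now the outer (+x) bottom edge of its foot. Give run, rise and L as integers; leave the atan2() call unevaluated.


translate([448, 0, 840]) cube([117, 1229, 54]);
translate([0, 71, 0]) rotate([0, atan2(448, 840), 0]) cube([37, 58, 952]);
translate([1013, 71, 0]) mirror([1, 0, 0]) rotate([0, atan2(448, 840), 0]) cube([37, 58, 952]);
translate([0, 1100, 0]) rotate([0, atan2(448, 840), 0]) cube([37, 58, 952]);
translate([1013, 1100, 0]) mirror([1, 0, 0]) rotate([0, atan2(448, 840), 0]) cube([37, 58, 952]);


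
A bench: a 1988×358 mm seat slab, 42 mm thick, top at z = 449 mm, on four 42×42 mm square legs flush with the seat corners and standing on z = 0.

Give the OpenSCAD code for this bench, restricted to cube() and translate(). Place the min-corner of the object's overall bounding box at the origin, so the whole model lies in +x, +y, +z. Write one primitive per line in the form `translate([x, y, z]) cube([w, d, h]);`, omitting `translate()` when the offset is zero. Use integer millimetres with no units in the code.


translate([0, 0, 407]) cube([1988, 358, 42]);
cube([42, 42, 407]);
translate([0, 316, 0]) cube([42, 42, 407]);
translate([1946, 0, 0]) cube([42, 42, 407]);
translate([1946, 316, 0]) cube([42, 42, 407]);


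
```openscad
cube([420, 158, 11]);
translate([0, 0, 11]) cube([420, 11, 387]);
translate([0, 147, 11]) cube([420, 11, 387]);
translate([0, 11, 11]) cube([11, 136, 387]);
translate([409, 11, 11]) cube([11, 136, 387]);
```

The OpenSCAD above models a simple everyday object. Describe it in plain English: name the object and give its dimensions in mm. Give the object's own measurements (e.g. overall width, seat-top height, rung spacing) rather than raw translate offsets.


An open-topped rectangular box: outside dimensions 420×158×398 mm, with a uniform wall and base thickness of 11 mm. The base is a full 420×158 slab on the floor; four walls sit on top of the base. The front and back walls (the −y and +y sides) span the full width; the two side walls fit between them.


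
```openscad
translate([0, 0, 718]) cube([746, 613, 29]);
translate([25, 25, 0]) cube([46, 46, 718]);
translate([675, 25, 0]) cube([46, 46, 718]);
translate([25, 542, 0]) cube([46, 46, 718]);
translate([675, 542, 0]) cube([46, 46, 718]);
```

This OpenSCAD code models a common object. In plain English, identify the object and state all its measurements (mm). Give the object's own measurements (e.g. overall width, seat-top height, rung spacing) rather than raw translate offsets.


A table: top 746 mm (x) × 613 mm (y), 29 mm thick, upper face at z = 747 mm, on four 46×46 mm square legs, each inset 25 mm from the nearest pair of top edges from z = 0 to the bottom of the top.


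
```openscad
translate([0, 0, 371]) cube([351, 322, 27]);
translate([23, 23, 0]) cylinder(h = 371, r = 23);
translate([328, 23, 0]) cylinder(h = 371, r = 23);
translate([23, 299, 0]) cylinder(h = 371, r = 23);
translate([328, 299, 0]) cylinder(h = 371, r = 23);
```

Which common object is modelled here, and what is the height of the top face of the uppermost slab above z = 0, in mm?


A stool. The seat height is 398 mm.

A 351×322×27 slab at z = 371 on four corner cylinders — a stool. The seat top is 371 + 27 = 398 mm.


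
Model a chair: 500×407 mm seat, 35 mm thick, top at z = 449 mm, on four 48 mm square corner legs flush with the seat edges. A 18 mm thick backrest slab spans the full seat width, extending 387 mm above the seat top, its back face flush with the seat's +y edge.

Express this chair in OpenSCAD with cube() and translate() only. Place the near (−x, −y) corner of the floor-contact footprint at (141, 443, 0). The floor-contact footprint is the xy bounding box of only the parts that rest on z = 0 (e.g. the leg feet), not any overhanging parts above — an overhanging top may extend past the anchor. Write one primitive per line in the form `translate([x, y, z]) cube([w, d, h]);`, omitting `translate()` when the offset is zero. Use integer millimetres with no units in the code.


// leg_h = 449 - 35 = 414
translate([141, 443, 414]) cube([500, 407, 35]);
translate([141, 443, 0]) cube([48, 48, 414]);
translate([593, 443, 0]) cube([48, 48, 414]);
translate([141, 802, 0]) cube([48, 48, 414]);
translate([593, 802, 0]) cube([48, 48, 414]);
translate([141, 832, 449]) cube([500, 18, 387]);


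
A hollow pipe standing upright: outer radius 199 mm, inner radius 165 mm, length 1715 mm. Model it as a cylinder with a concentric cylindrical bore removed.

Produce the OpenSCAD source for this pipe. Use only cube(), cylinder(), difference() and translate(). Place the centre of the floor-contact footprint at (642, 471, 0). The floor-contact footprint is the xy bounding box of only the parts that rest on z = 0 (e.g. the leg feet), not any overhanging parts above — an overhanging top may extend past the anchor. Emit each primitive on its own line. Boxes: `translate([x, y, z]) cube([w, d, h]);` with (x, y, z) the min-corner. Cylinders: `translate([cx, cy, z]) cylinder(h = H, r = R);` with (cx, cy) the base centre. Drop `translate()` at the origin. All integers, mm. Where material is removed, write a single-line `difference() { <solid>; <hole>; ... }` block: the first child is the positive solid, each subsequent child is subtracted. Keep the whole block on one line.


difference() { translate([642, 471, 0]) cylinder(h = 1715, r = 199); translate([642, 471, 0]) cylinder(h = 1715, r = 165); }


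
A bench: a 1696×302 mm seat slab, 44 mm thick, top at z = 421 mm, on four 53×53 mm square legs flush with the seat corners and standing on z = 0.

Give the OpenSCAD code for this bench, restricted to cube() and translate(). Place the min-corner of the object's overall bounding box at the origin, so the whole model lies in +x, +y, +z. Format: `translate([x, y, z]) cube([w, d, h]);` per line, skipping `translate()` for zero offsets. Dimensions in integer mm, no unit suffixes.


translate([0, 0, 377]) cube([1696, 302, 44]);
cube([53, 53, 377]);
translate([0, 249, 0]) cube([53, 53, 377]);
translate([1643, 0, 0]) cube([53, 53, 377]);
translate([1643, 249, 0]) cube([53, 53, 377]);


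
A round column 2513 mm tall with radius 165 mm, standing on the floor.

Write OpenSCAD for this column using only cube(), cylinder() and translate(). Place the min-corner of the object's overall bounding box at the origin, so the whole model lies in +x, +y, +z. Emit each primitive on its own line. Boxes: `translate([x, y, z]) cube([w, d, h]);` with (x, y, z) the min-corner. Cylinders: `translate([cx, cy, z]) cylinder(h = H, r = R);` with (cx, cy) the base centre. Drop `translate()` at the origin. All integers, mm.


translate([165, 165, 0]) cylinder(h = 2513, r = 165);


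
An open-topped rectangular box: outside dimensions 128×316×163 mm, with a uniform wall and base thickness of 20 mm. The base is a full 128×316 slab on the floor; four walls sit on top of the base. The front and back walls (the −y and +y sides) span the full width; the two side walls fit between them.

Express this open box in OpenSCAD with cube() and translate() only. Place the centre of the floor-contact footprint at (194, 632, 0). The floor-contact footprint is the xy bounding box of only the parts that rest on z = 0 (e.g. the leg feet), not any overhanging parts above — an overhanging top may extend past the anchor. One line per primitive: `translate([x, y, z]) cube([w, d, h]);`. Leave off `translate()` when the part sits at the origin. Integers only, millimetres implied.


translate([130, 474, 0]) cube([128, 316, 20]);
translate([130, 474, 20]) cube([128, 20, 143]);
translate([130, 770, 20]) cube([128, 20, 143]);
translate([130, 494, 20]) cube([20, 276, 143]);
translate([238, 494, 20]) cube([20, 276, 143]);


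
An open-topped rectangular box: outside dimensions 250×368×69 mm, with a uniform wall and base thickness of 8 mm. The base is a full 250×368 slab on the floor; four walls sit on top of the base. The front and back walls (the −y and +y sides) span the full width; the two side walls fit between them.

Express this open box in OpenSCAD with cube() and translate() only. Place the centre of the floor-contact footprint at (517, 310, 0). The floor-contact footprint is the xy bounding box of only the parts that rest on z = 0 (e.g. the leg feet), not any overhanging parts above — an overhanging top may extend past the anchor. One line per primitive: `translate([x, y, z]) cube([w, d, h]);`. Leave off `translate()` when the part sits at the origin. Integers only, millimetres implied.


translate([392, 126, 0]) cube([250, 368, 8]);
translate([392, 126, 8]) cube([250, 8, 61]);
translate([392, 486, 8]) cube([250, 8, 61]);
translate([392, 134, 8]) cube([8, 352, 61]);
translate([634, 134, 8]) cube([8, 352, 61]);
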